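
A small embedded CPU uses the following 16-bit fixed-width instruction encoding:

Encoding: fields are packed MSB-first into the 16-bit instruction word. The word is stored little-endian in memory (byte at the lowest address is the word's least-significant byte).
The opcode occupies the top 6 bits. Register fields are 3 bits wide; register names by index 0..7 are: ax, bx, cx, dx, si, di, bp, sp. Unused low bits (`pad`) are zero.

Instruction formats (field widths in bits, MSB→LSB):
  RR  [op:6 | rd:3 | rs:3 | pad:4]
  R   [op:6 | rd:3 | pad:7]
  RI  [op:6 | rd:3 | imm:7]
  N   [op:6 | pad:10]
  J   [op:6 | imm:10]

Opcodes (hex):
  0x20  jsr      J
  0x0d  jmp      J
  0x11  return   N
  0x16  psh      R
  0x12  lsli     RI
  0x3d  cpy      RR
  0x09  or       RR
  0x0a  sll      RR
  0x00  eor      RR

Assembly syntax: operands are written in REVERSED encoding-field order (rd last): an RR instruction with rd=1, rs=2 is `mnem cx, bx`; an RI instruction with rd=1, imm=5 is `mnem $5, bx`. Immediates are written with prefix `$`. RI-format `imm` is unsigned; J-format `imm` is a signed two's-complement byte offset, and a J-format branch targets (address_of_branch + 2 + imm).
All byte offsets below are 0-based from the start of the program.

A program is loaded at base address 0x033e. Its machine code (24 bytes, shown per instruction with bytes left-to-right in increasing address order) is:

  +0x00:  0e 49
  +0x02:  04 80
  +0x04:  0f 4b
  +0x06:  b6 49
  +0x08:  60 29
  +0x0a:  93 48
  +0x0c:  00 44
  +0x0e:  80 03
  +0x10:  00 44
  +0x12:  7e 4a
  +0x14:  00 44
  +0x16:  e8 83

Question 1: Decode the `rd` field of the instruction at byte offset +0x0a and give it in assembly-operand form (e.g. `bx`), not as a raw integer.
bx

off 0x0a: read 93 48 as little → 0x4893
  top 6b → 0x12 → lsli [RI]
  [9:7] rd=1 = bx
  [6:0] imm=19 = $19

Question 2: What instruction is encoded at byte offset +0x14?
return

@+14  little-endian(00 44) = 0x4400
  opcode bits[15:10]=0x11: return/N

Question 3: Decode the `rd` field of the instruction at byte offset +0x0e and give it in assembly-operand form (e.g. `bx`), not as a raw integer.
sp

[0e] 80 03 → 0x0380
  op=0x0380>>10=0x0 ⇒ eor (RR)
  rd@[9:7]=0x7 ⇒ sp
  rs@[6:4]=0x0 ⇒ ax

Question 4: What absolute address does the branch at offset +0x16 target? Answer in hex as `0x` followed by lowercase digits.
0x033e

@+16  little-endian(e8 83) = 0x83e8
  op=0x83e8>>10=0x20 ⇒ jsr (J)
  imm@[9:0]=0x3e8 (s10→-24) ⇒ $-24
  target = base 0x033e + off 0x16 + 2 + imm -24 = 0x033e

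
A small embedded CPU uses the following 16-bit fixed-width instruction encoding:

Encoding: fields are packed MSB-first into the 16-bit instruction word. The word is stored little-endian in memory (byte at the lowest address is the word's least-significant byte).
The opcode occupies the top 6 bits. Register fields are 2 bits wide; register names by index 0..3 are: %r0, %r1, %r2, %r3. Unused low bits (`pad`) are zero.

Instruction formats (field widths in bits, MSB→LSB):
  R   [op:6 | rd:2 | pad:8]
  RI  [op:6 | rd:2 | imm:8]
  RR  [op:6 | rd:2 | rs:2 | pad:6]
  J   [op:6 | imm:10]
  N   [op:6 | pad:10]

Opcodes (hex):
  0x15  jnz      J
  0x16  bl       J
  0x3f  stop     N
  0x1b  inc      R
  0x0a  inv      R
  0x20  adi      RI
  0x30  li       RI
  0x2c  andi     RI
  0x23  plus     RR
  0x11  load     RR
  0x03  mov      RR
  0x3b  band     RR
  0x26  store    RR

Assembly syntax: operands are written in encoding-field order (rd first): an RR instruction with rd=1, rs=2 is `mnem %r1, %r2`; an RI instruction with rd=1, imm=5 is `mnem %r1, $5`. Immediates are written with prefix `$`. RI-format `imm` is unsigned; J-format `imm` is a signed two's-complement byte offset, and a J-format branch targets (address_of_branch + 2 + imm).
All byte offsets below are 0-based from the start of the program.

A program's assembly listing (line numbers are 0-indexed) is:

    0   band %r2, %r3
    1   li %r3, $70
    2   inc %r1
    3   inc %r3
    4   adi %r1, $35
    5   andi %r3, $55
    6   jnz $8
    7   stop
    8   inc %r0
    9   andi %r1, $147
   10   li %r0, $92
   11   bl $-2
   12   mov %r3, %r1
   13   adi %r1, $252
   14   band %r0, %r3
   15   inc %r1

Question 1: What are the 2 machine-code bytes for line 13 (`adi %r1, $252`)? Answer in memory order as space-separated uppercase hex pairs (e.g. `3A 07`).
13. adi fields op=0x20:6|rd=1:2|imm=252:8 → word 81fch → fc 81

FC 81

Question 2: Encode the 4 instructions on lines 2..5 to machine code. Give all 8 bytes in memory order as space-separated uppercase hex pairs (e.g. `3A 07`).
2. inc fields op=0x1b:6|rd=1:2|pad=0:8 → word 6d00h → 00 6d
3. inc fields op=0x1b:6|rd=3:2|pad=0:8 → word 6f00h → 00 6f
4. adi fields op=0x20:6|rd=1:2|imm=35:8 → word 8123h → 23 81
5. andi fields op=0x2c:6|rd=3:2|imm=55:8 → word b337h → 37 b3

00 6D 00 6F 23 81 37 B3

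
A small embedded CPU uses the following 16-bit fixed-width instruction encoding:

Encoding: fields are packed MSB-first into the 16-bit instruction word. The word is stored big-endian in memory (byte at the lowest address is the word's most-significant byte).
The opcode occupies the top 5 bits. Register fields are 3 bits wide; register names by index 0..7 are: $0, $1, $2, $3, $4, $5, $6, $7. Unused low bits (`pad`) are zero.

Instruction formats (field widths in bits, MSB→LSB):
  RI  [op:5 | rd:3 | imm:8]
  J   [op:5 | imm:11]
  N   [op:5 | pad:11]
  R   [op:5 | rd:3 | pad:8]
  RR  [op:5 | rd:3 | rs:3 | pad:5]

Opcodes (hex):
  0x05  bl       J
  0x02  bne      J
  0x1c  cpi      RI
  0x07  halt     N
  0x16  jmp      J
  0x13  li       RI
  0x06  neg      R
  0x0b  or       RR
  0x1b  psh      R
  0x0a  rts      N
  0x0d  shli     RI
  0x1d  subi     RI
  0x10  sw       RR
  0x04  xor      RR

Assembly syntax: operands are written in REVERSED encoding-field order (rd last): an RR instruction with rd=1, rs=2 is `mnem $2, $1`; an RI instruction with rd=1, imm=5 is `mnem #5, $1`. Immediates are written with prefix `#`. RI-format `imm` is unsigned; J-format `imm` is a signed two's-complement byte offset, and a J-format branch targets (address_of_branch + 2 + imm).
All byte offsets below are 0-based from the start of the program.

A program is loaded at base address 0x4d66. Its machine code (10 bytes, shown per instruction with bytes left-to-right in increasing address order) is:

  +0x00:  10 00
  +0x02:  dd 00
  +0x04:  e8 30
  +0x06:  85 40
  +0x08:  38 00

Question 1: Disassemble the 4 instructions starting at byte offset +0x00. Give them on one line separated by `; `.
bne #0; psh $5; subi #48, $0; sw $2, $5

off 0x00: read 10 00 as big → 0x1000
  opcode bits[15:11]=0x2: bne/J
  imm: (w>>0)&0x7ff=0x0 → #0
off 0x02: read dd 00 as big → 0xdd00
  opcode bits[15:11]=0x1b: psh/R
  rd: (w>>8)&0x7=0x5 → $5
off 0x04: read e8 30 as big → 0xe830
  opcode bits[15:11]=0x1d: subi/RI
  rd: (w>>8)&0x7=0x0 → $0
  imm: (w>>0)&0xff=0x30 → #48
off 0x06: read 85 40 as big → 0x8540
  opcode bits[15:11]=0x10: sw/RR
  rd: (w>>8)&0x7=0x5 → $5
  rs: (w>>5)&0x7=0x2 → $2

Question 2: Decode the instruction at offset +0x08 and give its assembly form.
off 0x08: read 38 00 as big → 0x3800
  opcode bits[15:11]=0x7: halt/N

halt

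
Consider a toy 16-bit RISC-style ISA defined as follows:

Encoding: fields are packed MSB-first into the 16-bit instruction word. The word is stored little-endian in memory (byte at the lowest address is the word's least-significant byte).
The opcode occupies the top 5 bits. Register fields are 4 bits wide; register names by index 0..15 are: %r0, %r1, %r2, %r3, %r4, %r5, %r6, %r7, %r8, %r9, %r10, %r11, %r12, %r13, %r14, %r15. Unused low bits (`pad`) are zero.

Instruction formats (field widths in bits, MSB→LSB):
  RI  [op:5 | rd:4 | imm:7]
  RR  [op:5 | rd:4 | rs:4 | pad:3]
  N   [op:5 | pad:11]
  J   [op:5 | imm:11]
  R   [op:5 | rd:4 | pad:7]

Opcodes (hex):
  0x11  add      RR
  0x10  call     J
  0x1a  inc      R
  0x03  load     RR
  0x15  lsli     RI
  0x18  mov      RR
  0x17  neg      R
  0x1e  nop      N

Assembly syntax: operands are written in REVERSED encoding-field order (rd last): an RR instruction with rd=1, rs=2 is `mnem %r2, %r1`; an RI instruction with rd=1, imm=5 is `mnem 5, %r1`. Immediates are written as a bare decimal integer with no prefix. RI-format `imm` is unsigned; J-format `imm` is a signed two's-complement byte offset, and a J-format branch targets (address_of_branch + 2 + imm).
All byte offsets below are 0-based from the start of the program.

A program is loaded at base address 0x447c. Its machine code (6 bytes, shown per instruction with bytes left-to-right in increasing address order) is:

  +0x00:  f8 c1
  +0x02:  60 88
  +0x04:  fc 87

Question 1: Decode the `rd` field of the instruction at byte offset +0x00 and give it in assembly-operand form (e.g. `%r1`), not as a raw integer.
%r3

off 0x00: read f8 c1 as little → 0xc1f8
  top 5b → 0x18 → mov [RR]
  [10:7] rd=3 = %r3
  [6:3] rs=15 = %r15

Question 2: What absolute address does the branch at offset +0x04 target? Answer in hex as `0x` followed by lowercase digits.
@+04  little-endian(fc 87) = 0x87fc
  op=0x87fc>>11=0x10 ⇒ call (J)
  [10:0] imm=2044 (s11→-4) = -4
  target = base 0x447c + off 0x04 + 2 + imm -4 = 0x447e

0x447e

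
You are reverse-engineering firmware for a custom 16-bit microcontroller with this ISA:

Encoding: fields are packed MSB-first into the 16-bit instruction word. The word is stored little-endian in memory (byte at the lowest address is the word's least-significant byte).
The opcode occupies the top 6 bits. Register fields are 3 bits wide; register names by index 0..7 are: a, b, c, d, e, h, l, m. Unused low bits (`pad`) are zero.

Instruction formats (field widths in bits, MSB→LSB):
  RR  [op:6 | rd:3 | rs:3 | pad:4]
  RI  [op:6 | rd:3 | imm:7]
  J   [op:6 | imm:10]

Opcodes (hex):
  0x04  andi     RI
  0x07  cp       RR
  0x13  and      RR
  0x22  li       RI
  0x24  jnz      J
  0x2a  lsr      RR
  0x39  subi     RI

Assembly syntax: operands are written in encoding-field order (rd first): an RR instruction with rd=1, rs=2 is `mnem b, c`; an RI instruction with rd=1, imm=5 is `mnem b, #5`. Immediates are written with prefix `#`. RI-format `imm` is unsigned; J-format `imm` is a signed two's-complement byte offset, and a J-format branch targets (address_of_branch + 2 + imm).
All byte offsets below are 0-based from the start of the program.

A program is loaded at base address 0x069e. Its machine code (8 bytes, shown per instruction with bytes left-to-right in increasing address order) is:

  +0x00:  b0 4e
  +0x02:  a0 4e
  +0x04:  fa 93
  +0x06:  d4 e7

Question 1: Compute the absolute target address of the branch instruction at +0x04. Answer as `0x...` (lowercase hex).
@+04  little-endian(fa 93) = 0x93fa
  opcode bits[15:10]=0x24: jnz/J
  imm: (w>>0)&0x3ff=0x3fa (s10→-6) → #-6
  target = base 0x069e + off 0x04 + 2 + imm -6 = 0x069e

0x069e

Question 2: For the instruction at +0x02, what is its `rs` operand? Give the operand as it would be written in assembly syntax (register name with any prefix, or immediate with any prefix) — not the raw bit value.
c

@+02  little-endian(a0 4e) = 0x4ea0
  top 6b → 0x13 → and [RR]
  rd: (w>>7)&0x7=0x5 → h
  rs: (w>>4)&0x7=0x2 → c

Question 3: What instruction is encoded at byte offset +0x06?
+0x06: d4 e7 ⇒ word 0xe7d4 (little)
  op=0xe7d4>>10=0x39 ⇒ subi (RI)
  rd: (w>>7)&0x7=0x7 → m
  imm: (w>>0)&0x7f=0x54 → #84

subi m, #84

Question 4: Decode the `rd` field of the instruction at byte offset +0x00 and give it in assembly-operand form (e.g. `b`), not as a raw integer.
off 0x00: read b0 4e as little → 0x4eb0
  top 6b → 0x13 → and [RR]
  rd@[9:7]=0x5 ⇒ h
  rs@[6:4]=0x3 ⇒ d

h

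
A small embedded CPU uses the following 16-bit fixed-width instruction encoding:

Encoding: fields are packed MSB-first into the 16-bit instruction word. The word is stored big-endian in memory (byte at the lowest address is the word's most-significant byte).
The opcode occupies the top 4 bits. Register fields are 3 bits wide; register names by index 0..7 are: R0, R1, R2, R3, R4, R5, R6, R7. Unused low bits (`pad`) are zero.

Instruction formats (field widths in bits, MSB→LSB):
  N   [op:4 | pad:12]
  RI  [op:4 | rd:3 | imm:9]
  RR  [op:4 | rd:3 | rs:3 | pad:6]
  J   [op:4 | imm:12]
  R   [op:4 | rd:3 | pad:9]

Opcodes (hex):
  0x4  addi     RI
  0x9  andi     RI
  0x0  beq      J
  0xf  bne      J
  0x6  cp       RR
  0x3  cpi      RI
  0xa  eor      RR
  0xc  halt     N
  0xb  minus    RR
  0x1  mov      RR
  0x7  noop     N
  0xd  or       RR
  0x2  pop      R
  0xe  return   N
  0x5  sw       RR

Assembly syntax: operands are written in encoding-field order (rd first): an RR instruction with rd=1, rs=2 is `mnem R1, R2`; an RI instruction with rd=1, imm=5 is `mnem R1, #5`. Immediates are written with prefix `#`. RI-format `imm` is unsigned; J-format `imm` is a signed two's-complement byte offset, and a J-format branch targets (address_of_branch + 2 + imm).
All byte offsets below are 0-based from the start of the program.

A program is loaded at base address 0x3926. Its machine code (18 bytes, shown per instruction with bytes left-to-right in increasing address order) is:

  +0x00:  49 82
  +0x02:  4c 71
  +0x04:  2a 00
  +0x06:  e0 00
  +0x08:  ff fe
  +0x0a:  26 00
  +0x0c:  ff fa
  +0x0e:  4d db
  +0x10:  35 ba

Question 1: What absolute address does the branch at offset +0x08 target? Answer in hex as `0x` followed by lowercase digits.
off 0x08: read ff fe as big → 0xfffe
  opcode bits[15:12]=0xf: bne/J
  [11:0] imm=4094 (s12→-2) = #-2
  target = base 0x3926 + off 0x08 + 2 + imm -2 = 0x392e

0x392e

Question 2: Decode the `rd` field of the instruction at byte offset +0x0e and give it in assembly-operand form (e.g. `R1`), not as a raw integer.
R6

+0x0e: 4d db ⇒ word 0x4ddb (big)
  opcode bits[15:12]=0x4: addi/RI
  [11:9] rd=6 = R6
  [8:0] imm=475 = #475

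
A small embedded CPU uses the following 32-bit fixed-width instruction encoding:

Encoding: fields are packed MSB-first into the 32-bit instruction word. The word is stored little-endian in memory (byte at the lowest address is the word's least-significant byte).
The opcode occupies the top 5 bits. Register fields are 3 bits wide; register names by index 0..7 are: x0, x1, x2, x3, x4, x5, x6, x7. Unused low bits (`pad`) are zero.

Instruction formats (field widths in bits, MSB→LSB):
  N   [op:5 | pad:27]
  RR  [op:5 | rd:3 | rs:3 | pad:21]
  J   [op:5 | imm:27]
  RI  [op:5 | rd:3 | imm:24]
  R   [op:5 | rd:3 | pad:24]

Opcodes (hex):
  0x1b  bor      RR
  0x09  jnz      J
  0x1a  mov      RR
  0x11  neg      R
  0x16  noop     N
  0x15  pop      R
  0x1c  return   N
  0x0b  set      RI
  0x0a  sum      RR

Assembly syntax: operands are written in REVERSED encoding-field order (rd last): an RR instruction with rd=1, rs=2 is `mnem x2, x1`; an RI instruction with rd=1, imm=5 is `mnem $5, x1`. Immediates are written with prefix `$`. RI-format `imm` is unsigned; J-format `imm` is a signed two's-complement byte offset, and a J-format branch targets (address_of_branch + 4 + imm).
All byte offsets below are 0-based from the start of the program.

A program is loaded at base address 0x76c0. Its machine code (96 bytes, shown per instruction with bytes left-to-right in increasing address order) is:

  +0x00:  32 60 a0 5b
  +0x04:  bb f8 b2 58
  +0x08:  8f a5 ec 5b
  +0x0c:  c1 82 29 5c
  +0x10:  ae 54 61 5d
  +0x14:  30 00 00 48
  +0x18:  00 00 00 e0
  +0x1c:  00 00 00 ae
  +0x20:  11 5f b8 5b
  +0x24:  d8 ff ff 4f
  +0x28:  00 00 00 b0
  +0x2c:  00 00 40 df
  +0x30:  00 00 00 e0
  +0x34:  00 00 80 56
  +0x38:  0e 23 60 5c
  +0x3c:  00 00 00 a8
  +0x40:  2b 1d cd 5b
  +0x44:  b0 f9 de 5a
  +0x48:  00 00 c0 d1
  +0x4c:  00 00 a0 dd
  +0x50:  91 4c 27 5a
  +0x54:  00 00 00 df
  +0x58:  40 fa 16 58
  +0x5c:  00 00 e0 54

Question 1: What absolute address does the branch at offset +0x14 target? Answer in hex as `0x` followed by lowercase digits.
0x7708

@+14  little-endian(30 00 00 48) = 0x48000030
  op=0x48000030>>27=0x9 ⇒ jnz (J)
  [26:0] imm=48 = $48
  target = base 0x76c0 + off 0x14 + 4 + imm 48 = 0x7708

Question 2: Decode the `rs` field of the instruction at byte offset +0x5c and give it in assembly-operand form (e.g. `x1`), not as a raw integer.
x7

off 0x5c: read 00 00 e0 54 as little → 0x54e00000
  opcode bits[31:27]=0xa: sum/RR
  rd@[26:24]=0x4 ⇒ x4
  rs@[23:21]=0x7 ⇒ x7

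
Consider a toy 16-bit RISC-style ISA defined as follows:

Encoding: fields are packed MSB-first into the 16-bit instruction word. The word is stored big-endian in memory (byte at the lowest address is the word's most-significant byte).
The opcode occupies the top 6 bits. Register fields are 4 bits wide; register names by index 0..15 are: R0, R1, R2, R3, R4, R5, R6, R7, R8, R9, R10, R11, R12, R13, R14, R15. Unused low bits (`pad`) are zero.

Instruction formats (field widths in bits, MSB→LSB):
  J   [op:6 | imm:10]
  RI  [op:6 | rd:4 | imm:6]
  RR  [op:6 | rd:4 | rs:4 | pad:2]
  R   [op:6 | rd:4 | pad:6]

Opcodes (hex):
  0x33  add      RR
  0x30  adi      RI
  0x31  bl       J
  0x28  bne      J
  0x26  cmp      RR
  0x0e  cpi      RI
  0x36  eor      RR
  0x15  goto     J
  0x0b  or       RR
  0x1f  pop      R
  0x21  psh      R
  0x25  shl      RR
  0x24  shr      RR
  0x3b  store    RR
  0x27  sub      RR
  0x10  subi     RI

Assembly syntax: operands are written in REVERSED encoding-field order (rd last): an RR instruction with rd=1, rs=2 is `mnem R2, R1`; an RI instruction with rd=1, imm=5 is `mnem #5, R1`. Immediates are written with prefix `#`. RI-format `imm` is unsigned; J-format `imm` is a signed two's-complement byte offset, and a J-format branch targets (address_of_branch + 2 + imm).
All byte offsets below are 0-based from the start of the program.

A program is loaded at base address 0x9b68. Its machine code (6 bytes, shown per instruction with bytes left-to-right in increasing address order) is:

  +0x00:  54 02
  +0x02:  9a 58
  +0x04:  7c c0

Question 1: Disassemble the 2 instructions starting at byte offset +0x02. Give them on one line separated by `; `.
[02] 9a 58 → 0x9a58
  op=0x9a58>>10=0x26 ⇒ cmp (RR)
  [9:6] rd=9 = R9
  [5:2] rs=6 = R6
[04] 7c c0 → 0x7cc0
  op=0x7cc0>>10=0x1f ⇒ pop (R)
  [9:6] rd=3 = R3

cmp R6, R9; pop R3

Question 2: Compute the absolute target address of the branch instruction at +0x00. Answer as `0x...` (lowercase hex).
0x9b6c

@+00  big-endian(54 02) = 0x5402
  top 6b → 0x15 → goto [J]
  [9:0] imm=2 = #2
  target = base 0x9b68 + off 0x00 + 2 + imm 2 = 0x9b6c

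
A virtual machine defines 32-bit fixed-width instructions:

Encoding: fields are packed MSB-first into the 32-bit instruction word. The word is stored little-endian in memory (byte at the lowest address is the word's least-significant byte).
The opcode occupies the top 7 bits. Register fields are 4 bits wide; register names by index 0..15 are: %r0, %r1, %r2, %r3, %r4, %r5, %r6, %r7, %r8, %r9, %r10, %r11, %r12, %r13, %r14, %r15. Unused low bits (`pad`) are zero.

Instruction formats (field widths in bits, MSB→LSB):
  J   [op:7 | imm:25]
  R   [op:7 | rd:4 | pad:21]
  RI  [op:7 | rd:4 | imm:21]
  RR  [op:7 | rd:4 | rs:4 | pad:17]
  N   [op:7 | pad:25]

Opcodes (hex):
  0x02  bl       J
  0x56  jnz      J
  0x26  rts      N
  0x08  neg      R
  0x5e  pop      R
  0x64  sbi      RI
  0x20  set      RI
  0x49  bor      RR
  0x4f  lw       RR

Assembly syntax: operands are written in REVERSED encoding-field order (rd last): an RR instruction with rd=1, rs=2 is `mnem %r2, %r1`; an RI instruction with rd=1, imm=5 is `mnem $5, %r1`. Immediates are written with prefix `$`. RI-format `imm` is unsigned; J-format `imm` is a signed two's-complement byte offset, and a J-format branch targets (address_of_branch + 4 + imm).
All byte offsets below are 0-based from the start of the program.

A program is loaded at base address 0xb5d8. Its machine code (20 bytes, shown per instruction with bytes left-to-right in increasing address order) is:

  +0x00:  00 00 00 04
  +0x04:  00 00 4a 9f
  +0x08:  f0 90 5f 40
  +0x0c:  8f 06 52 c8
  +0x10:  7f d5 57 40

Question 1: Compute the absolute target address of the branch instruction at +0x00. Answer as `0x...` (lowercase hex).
@+00  little-endian(00 00 00 04) = 0x04000000
  top 7b → 0x2 → bl [J]
  imm@[24:0]=0x0 ⇒ $0
  target = base 0xb5d8 + off 0x00 + 4 + imm 0 = 0xb5dc

0xb5dc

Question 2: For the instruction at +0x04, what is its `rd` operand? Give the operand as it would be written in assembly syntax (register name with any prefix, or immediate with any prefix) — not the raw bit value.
%r10

off 0x04: read 00 00 4a 9f as little → 0x9f4a0000
  op=0x9f4a0000>>25=0x4f ⇒ lw (RR)
  rd: (w>>21)&0xf=0xa → %r10
  rs: (w>>17)&0xf=0x5 → %r5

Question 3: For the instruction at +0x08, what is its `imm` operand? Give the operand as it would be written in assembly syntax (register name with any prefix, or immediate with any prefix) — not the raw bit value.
$2068720

+0x08: f0 90 5f 40 ⇒ word 0x405f90f0 (little)
  opcode bits[31:25]=0x20: set/RI
  rd@[24:21]=0x2 ⇒ %r2
  imm@[20:0]=0x1f90f0 ⇒ $2068720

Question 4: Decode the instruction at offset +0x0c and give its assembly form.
@+0c  little-endian(8f 06 52 c8) = 0xc852068f
  top 7b → 0x64 → sbi [RI]
  rd@[24:21]=0x2 ⇒ %r2
  imm@[20:0]=0x12068f ⇒ $1181327

sbi $1181327, %r2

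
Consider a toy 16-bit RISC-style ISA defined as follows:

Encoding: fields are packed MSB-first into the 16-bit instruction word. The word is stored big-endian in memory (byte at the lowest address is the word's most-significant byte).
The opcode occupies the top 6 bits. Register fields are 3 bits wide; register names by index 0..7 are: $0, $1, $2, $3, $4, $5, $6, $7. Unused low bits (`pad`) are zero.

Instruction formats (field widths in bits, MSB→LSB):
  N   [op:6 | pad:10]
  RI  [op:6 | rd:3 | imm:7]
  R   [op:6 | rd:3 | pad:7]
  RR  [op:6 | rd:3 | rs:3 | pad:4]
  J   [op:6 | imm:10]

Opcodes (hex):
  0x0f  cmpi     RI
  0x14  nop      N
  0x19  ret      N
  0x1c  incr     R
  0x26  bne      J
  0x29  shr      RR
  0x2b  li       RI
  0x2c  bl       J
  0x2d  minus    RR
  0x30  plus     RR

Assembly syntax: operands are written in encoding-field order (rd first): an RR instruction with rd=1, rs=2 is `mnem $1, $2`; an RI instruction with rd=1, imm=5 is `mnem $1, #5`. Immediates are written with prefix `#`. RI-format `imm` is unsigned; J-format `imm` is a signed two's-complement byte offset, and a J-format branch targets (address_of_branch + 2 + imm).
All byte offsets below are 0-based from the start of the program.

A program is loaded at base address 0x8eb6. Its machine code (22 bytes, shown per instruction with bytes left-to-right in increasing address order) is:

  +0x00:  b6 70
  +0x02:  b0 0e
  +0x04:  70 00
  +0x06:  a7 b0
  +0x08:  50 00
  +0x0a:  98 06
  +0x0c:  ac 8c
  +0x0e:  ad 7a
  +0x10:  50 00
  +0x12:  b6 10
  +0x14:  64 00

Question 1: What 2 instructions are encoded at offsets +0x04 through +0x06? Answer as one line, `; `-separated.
incr $0; shr $7, $3

+0x04: 70 00 ⇒ word 0x7000 (big)
  op=0x7000>>10=0x1c ⇒ incr (R)
  rd: (w>>7)&0x7=0x0 → $0
+0x06: a7 b0 ⇒ word 0xa7b0 (big)
  op=0xa7b0>>10=0x29 ⇒ shr (RR)
  rd: (w>>7)&0x7=0x7 → $7
  rs: (w>>4)&0x7=0x3 → $3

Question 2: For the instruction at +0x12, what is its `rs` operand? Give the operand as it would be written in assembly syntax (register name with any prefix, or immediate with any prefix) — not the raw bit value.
$1

@+12  big-endian(b6 10) = 0xb610
  top 6b → 0x2d → minus [RR]
  [9:7] rd=4 = $4
  [6:4] rs=1 = $1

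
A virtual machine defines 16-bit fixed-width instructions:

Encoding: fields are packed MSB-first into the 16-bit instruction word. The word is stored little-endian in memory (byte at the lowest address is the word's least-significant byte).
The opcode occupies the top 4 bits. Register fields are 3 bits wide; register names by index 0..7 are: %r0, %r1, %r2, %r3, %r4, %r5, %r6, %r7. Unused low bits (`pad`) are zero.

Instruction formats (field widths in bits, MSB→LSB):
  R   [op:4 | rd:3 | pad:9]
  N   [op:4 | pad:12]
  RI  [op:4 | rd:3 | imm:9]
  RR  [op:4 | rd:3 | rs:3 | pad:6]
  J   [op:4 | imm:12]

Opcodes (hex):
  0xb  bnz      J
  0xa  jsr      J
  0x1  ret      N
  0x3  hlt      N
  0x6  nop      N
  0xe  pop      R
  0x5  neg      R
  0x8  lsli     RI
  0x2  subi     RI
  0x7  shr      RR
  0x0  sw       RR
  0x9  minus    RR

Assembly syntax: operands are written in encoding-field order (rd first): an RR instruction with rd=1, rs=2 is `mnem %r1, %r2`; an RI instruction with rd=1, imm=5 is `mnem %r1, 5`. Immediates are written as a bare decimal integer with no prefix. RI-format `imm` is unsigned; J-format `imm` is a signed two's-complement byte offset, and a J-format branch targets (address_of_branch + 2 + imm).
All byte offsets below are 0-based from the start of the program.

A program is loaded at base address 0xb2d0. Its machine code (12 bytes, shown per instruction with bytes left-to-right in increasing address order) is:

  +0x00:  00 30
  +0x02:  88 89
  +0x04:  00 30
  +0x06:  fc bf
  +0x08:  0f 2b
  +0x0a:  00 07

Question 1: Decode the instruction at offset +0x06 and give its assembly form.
bnz -4

+0x06: fc bf ⇒ word 0xbffc (little)
  opcode bits[15:12]=0xb: bnz/J
  imm@[11:0]=0xffc (s12→-4) ⇒ -4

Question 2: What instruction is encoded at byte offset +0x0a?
sw %r3, %r4

@+0a  little-endian(00 07) = 0x0700
  top 4b → 0x0 → sw [RR]
  rd: (w>>9)&0x7=0x3 → %r3
  rs: (w>>6)&0x7=0x4 → %r4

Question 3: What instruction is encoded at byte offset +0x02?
lsli %r4, 392

@+02  little-endian(88 89) = 0x8988
  opcode bits[15:12]=0x8: lsli/RI
  [11:9] rd=4 = %r4
  [8:0] imm=392 = 392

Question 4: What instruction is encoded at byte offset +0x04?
hlt

+0x04: 00 30 ⇒ word 0x3000 (little)
  opcode bits[15:12]=0x3: hlt/N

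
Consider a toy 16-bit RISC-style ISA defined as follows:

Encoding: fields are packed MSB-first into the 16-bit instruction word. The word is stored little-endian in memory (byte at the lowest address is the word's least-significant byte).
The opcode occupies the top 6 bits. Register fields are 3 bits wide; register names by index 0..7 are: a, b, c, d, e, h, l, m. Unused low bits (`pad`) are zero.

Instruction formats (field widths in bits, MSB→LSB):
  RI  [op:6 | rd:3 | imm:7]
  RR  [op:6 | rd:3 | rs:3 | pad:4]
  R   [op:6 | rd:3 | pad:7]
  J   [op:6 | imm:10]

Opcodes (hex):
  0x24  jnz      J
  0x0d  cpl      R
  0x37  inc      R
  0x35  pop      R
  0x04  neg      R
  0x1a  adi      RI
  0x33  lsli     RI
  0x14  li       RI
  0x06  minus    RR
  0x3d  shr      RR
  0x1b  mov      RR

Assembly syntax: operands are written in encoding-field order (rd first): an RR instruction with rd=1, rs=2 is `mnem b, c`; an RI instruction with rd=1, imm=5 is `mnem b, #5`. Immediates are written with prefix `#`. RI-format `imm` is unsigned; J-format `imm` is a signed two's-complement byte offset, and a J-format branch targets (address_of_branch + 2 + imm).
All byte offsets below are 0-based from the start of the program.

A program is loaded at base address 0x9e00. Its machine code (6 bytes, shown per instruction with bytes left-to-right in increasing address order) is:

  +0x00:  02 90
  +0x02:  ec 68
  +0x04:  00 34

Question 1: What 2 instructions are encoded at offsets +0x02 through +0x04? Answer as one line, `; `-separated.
+0x02: ec 68 ⇒ word 0x68ec (little)
  opcode bits[15:10]=0x1a: adi/RI
  rd: (w>>7)&0x7=0x1 → b
  imm: (w>>0)&0x7f=0x6c → #108
+0x04: 00 34 ⇒ word 0x3400 (little)
  opcode bits[15:10]=0xd: cpl/R
  rd: (w>>7)&0x7=0x0 → a

adi b, #108; cpl a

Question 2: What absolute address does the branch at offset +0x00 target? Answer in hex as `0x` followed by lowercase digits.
[00] 02 90 → 0x9002
  op=0x9002>>10=0x24 ⇒ jnz (J)
  imm@[9:0]=0x2 ⇒ #2
  target = base 0x9e00 + off 0x00 + 2 + imm 2 = 0x9e04

0x9e04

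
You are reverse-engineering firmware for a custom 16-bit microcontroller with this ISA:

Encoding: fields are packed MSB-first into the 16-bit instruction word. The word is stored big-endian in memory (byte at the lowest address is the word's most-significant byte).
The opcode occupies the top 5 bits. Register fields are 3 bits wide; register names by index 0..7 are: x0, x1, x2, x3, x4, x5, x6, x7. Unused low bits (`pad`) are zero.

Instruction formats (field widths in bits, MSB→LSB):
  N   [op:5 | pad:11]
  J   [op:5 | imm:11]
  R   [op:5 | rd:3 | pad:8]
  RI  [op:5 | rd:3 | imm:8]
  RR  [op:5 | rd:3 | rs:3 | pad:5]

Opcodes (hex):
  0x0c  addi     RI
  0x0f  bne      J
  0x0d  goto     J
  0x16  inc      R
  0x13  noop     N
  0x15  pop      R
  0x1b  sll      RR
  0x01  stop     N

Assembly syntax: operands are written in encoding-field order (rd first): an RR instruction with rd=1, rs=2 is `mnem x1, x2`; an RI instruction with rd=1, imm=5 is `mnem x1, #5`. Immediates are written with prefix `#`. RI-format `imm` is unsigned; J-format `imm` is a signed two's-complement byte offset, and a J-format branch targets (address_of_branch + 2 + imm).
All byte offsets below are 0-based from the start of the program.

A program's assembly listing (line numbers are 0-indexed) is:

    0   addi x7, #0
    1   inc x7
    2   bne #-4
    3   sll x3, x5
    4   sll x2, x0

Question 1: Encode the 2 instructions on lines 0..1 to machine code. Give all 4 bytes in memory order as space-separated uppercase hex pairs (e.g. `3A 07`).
0. addi fields op=0xc:5|rd=7:3|imm=0:8 → word 6700h → 67 00
1. inc fields op=0x16:5|rd=7:3|pad=0:8 → word b700h → b7 00

67 00 B7 00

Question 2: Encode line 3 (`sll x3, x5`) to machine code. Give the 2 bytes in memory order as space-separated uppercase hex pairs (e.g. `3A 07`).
line 3 (sll): pack op=0x1b:5|rd=3:3|rs=5:3|pad=0:5 = 0xdba0; big→ db a0

DB A0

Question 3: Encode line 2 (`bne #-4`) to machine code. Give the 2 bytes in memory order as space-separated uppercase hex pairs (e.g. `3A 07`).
line 2 (bne): pack op=0xf:5|imm=-4:11 = 0x7ffc; big→ 7f fc

7F FC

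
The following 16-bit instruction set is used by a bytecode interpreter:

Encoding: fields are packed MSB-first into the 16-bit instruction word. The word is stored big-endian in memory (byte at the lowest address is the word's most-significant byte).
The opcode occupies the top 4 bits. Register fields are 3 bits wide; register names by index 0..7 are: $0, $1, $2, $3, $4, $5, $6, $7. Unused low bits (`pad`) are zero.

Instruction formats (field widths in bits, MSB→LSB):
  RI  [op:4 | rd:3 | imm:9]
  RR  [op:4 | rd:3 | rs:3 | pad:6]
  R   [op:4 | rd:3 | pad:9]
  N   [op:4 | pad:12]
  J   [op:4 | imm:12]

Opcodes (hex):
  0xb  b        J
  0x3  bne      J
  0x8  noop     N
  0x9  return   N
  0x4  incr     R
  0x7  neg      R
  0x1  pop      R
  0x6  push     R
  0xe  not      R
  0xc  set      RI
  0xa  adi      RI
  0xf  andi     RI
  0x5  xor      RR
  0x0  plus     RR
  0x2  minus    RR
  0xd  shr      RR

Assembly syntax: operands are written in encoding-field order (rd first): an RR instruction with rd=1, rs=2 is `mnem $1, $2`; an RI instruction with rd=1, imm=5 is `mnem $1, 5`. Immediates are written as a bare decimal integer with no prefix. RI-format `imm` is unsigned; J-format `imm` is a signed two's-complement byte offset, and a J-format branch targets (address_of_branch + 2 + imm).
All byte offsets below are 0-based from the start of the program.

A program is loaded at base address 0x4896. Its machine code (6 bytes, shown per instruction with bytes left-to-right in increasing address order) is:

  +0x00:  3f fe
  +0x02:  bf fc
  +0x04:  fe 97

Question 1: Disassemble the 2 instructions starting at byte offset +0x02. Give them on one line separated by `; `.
b -4; andi $7, 151

off 0x02: read bf fc as big → 0xbffc
  top 4b → 0xb → b [J]
  [11:0] imm=4092 (s12→-4) = -4
off 0x04: read fe 97 as big → 0xfe97
  top 4b → 0xf → andi [RI]
  [11:9] rd=7 = $7
  [8:0] imm=151 = 151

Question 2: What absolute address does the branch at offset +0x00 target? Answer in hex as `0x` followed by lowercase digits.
0x4896

[00] 3f fe → 0x3ffe
  opcode bits[15:12]=0x3: bne/J
  [11:0] imm=4094 (s12→-2) = -2
  target = base 0x4896 + off 0x00 + 2 + imm -2 = 0x4896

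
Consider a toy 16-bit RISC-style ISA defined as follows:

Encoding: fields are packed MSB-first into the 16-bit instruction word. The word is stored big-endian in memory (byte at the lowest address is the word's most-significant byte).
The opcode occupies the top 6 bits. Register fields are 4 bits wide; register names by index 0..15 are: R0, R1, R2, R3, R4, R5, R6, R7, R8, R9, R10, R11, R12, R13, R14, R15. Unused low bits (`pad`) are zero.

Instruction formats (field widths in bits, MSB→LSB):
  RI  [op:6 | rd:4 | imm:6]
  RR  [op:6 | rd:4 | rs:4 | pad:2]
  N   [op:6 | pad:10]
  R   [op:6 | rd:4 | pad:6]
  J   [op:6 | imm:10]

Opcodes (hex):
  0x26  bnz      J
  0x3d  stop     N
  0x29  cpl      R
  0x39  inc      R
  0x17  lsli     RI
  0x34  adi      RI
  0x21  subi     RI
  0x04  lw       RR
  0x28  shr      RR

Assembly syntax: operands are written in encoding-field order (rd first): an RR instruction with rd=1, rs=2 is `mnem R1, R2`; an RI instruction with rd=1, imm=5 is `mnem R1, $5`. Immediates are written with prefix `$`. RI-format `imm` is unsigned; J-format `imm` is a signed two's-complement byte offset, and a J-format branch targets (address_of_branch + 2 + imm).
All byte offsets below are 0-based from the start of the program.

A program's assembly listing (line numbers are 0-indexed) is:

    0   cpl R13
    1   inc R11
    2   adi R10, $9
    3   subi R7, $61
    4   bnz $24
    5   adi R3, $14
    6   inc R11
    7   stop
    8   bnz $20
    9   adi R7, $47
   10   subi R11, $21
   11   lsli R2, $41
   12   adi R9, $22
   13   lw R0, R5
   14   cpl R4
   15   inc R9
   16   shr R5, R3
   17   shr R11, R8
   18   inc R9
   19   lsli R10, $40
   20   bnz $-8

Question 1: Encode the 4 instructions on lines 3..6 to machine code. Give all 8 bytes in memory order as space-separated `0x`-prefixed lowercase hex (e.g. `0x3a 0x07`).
0x85 0xfd 0x98 0x18 0xd0 0xce 0xe6 0xc0

L3: subi op=0x21:6|rd=7:4|imm=61:6 ⇒ 0x85fd ⇒ big 85 fd
L4: bnz op=0x26:6|imm=24:10 ⇒ 0x9818 ⇒ big 98 18
L5: adi op=0x34:6|rd=3:4|imm=14:6 ⇒ 0xd0ce ⇒ big d0 ce
L6: inc op=0x39:6|rd=11:4|pad=0:6 ⇒ 0xe6c0 ⇒ big e6 c0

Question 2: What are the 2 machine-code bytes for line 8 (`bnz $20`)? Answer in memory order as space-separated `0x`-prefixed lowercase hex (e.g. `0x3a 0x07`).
0x98 0x14

L8: bnz op=0x26:6|imm=20:10 ⇒ 0x9814 ⇒ big 98 14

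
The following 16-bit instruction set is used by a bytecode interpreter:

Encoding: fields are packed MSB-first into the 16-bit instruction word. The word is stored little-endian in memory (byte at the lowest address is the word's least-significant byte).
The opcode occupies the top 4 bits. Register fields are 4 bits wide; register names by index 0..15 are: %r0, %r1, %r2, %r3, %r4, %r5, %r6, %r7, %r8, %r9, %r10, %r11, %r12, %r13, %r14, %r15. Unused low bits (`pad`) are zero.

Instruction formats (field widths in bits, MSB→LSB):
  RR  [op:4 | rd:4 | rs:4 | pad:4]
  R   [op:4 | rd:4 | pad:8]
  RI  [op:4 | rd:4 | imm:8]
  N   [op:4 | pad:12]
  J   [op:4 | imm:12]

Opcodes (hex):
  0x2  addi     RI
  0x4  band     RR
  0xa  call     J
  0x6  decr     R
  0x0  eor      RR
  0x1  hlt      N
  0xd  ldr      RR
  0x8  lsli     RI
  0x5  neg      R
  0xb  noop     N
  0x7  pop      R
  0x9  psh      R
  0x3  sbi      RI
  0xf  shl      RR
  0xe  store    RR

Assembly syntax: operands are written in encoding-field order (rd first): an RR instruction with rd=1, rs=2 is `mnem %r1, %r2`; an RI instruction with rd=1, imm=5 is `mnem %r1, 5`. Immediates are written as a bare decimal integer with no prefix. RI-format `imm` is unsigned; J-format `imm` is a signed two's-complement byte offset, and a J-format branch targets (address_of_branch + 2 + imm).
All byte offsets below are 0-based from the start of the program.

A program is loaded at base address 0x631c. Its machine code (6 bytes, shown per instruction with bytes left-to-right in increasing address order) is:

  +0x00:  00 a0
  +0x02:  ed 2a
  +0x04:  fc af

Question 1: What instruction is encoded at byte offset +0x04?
off 0x04: read fc af as little → 0xaffc
  top 4b → 0xa → call [J]
  [11:0] imm=4092 (s12→-4) = -4

call -4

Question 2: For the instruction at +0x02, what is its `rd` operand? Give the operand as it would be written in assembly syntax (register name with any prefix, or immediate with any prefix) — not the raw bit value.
+0x02: ed 2a ⇒ word 0x2aed (little)
  op=0x2aed>>12=0x2 ⇒ addi (RI)
  [11:8] rd=10 = %r10
  [7:0] imm=237 = 237

%r10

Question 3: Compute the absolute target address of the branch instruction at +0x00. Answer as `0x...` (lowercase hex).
0x631e

off 0x00: read 00 a0 as little → 0xa000
  op=0xa000>>12=0xa ⇒ call (J)
  [11:0] imm=0 = 0
  target = base 0x631c + off 0x00 + 2 + imm 0 = 0x631e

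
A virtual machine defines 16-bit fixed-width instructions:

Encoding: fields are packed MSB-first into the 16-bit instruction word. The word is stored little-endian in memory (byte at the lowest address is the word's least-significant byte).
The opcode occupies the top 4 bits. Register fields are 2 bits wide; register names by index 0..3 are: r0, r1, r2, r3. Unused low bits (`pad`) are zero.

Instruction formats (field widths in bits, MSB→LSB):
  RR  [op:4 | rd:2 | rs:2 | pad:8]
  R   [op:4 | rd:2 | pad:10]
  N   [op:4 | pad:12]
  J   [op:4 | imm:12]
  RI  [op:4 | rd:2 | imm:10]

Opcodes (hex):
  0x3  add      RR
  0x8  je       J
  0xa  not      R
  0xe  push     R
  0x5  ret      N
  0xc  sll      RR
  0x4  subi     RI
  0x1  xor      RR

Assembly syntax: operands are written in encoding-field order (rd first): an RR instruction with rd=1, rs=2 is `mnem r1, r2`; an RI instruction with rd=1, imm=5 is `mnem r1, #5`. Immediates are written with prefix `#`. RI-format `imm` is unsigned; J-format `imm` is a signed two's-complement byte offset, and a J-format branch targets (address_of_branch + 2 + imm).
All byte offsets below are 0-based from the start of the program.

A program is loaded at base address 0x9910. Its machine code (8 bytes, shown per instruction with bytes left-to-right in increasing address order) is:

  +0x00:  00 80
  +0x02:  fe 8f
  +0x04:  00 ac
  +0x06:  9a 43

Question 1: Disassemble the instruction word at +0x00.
je #0

@+00  little-endian(00 80) = 0x8000
  top 4b → 0x8 → je [J]
  [11:0] imm=0 = #0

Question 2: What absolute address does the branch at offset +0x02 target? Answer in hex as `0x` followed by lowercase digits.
0x9912

+0x02: fe 8f ⇒ word 0x8ffe (little)
  op=0x8ffe>>12=0x8 ⇒ je (J)
  imm@[11:0]=0xffe (s12→-2) ⇒ #-2
  target = base 0x9910 + off 0x02 + 2 + imm -2 = 0x9912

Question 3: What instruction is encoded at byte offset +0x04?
@+04  little-endian(00 ac) = 0xac00
  opcode bits[15:12]=0xa: not/R
  rd@[11:10]=0x3 ⇒ r3

not r3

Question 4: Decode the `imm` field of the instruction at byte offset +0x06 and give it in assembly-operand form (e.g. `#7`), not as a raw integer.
#922

+0x06: 9a 43 ⇒ word 0x439a (little)
  top 4b → 0x4 → subi [RI]
  rd: (w>>10)&0x3=0x0 → r0
  imm: (w>>0)&0x3ff=0x39a → #922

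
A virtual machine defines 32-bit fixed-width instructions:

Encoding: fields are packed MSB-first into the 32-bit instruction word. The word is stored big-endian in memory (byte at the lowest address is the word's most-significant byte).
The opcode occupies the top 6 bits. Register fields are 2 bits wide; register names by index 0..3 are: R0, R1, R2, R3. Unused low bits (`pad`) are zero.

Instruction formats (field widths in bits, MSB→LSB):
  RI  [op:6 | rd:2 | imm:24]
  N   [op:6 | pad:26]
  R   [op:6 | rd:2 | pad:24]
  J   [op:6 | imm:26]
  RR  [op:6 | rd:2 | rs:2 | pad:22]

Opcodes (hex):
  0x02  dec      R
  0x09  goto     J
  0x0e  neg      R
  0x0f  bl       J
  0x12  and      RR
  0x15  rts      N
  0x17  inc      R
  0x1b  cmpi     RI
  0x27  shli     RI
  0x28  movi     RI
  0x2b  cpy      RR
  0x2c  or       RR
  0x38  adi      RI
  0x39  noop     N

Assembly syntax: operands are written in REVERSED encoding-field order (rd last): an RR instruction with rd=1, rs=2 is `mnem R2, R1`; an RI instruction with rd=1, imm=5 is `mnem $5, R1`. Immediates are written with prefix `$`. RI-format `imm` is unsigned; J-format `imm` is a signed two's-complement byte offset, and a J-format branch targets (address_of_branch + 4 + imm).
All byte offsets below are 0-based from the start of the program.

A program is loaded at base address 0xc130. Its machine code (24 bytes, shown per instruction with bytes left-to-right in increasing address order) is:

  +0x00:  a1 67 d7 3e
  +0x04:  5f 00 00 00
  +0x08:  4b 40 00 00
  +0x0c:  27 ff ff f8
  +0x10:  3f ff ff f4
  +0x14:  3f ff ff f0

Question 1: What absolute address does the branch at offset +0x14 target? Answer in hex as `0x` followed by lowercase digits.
0xc138

@+14  big-endian(3f ff ff f0) = 0x3ffffff0
  opcode bits[31:26]=0xf: bl/J
  [25:0] imm=67108848 (s26→-16) = $-16
  target = base 0xc130 + off 0x14 + 4 + imm -16 = 0xc138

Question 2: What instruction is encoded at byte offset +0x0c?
off 0x0c: read 27 ff ff f8 as big → 0x27fffff8
  top 6b → 0x9 → goto [J]
  imm: (w>>0)&0x3ffffff=0x3fffff8 (s26→-8) → $-8

goto $-8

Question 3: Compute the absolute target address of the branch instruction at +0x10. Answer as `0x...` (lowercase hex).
0xc138

+0x10: 3f ff ff f4 ⇒ word 0x3ffffff4 (big)
  top 6b → 0xf → bl [J]
  [25:0] imm=67108852 (s26→-12) = $-12
  target = base 0xc130 + off 0x10 + 4 + imm -12 = 0xc138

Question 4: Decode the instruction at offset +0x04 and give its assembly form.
inc R3

+0x04: 5f 00 00 00 ⇒ word 0x5f000000 (big)
  top 6b → 0x17 → inc [R]
  [25:24] rd=3 = R3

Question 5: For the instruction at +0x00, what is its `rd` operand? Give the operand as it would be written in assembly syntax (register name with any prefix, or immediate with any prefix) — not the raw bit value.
+0x00: a1 67 d7 3e ⇒ word 0xa167d73e (big)
  opcode bits[31:26]=0x28: movi/RI
  rd: (w>>24)&0x3=0x1 → R1
  imm: (w>>0)&0xffffff=0x67d73e → $6805310

R1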